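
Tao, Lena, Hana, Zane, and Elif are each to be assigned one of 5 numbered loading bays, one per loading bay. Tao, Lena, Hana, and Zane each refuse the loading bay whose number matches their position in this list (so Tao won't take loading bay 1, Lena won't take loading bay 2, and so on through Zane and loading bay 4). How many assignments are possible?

Let Aᵢ (for 1 ≤ i ≤ 4) be the placements that put person i in their forbidden loading bay. Any j of these fix j positions, leaving (5−j)! ways to fill the rest, and there are C(4,j) ways to pick which j.
By inclusion–exclusion, the number of valid placements is Σ_{j=0}^{4} (−1)^j C(4,j)·(5−j)!.
Computing: 120 − 96 + 36 − 8 + 1 = 53.

53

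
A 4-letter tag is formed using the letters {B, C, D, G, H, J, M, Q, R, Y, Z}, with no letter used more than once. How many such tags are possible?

7920

Choose and order 4 of the 11 symbols: the first letter has 11 options, the next 10, then 9, 8.
11 × 10 × 9 × 8 = 7920.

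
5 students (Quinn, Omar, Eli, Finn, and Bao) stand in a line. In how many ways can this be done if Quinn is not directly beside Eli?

72

Of the 5! = 120 arrangements, those with Quinn and Eli adjacent number 2 × 4! = 48 (treat the pair as a block with 2 internal orders).
Complementary counting: 120 − 48 = 72.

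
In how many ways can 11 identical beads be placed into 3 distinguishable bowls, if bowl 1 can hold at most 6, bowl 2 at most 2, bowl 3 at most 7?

Without the upper bounds there are C(13,2) = 78 ways to split 11 among 3 bowls.
Subtract solutions that violate a single cap (substitute x_i' = x_i − (cap_i+1)): x_1 ≥ 7 gives C(6,2) = 15; x_2 ≥ 3 gives C(10,2) = 45; x_3 ≥ 8 gives C(5,2) = 10. Together 70.
Add back pairs where two caps are both exceeded: 3 + 0 + 1 = 4.
By inclusion–exclusion the count is 78 − 70 + 4 = 12.

12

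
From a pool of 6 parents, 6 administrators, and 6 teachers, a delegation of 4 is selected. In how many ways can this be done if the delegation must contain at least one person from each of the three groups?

Total 4-person selections from all 18: C(18,4) = 3060.
Subtract selections that omit an entire group: no parents → C(12,4) = 495; no administrators → C(12,4) = 495; no teachers → C(12,4) = 495.
Add back selections omitting two groups (i.e. drawn from a single group): C(6,4) + C(6,4) + C(6,4) = 45.
By inclusion–exclusion: 3060 − 1485 + 45 = 1620.

1620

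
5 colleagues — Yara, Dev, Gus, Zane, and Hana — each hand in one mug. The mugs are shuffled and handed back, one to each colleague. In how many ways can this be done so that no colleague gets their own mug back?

Let Aᵢ be the assignments in which colleague i gets their own mug. We want the size of the complement of A₁∪…∪A_5.
By inclusion–exclusion this is Σ_{j=0}^{5} (−1)^j C(5,j)·(5−j)!.
Computing: 120 − 120 + 60 − 20 + 5 − 1 = 44.

44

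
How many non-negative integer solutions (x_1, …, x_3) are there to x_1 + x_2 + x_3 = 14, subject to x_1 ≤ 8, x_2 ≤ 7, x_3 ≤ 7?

Without the upper bounds there are C(16,2) = 120 ways to split 14 among 3 variables.
Subtract solutions that violate a single cap (substitute x_i' = x_i − (cap_i+1)): x_1 ≥ 9 gives C(7,2) = 21; x_2 ≥ 8 gives C(8,2) = 28; x_3 ≥ 8 gives C(8,2) = 28. Together 77.
No two caps can be exceeded simultaneously, so the pair terms are all 0.
By inclusion–exclusion the count is 120 − 77 + 0 = 43.

43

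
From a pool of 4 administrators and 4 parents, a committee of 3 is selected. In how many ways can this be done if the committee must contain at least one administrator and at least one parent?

Unrestricted: C(8,3) = 56 ways to pick any 3 of the 8.
Subtract selections that omit an entire group: no administrators → C(4,3) = 4; no parents → C(4,3) = 4.
Both groups omitted at once is impossible, so 56 − 8 = 48.

48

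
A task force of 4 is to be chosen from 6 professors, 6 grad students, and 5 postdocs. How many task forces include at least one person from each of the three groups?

1260

Unrestricted: C(17,4) = 2380 ways to pick any 4 of the 17.
Selections missing a whole group: no professors → C(11,4) = 330; no grad students → C(11,4) = 330; no postdocs → C(12,4) = 495.
Add back selections omitting two groups (i.e. drawn from a single group): C(6,4) + C(6,4) + C(5,4) = 35.
By inclusion–exclusion: 2380 − 1155 + 35 = 1260.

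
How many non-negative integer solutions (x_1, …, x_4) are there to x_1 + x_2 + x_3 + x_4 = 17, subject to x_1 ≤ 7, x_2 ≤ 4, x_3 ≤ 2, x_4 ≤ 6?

By stars and bars, unrestricted non-negative solutions to x_1+…+x_4 = 17 number C(17+3,3) = 1140.
Subtract solutions that violate a single cap (substitute x_i' = x_i − (cap_i+1)): x_1 ≥ 8 gives C(12,3) = 220; x_2 ≥ 5 gives C(15,3) = 455; x_3 ≥ 3 gives C(17,3) = 680; x_4 ≥ 7 gives C(13,3) = 286. Together 1641.
Add back pairs where two caps are both exceeded: 35 + 84 + 10 + 220 + 56 + 120 = 525.
Subtract triples: 4 + 0 + 0 + 10 = 14.
By inclusion–exclusion the count is 1140 − 1641 + 525 − 14 = 10.

10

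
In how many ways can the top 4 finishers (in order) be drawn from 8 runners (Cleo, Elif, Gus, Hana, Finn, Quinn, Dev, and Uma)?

There are 8 choices for 1st place, 7 for 2nd, and so on down to 5 for position 4.
That gives 8 × 7 × 6 × 5 = 1680.

1680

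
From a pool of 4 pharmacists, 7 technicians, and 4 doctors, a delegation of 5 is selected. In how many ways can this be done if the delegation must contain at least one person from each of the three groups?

Unrestricted: C(15,5) = 3003 ways to pick any 5 of the 15.
Selections missing a whole group: no pharmacists → C(11,5) = 462; no technicians → C(8,5) = 56; no doctors → C(11,5) = 462.
Add back selections omitting two groups (i.e. drawn from a single group): C(4,5) + C(7,5) + C(4,5) = 21.
By inclusion–exclusion: 3003 − 980 + 21 = 2044.

2044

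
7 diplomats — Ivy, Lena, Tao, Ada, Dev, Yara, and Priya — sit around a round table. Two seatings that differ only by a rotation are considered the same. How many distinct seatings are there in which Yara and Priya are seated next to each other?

240

Glue Yara and Priya into a block (2 internal orders). Seating 6 units around a circle gives (5)! arrangements.
So 2 × (5)! = 2 × 120 = 240.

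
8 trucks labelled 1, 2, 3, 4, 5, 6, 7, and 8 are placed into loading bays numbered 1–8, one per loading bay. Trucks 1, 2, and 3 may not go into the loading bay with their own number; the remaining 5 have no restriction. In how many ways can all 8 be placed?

27240

Let Aᵢ (for i ∈ {1, 2, 3}) be the placements that put truck i in its forbidden loading bay. Any j of these fix j positions, leaving (8−j)! ways to fill the rest, and there are C(3,j) ways to pick which j.
By inclusion–exclusion, the number of valid placements is Σ_{j=0}^{3} (−1)^j C(3,j)·(8−j)!.
Computing: 40320 − 15120 + 2160 − 120 = 27240.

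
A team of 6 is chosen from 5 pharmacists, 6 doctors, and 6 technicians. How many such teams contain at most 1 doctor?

Split by how many doctors are chosen (0 through 1).
Sum: C(6,0)·C(11,6) + C(6,1)·C(11,5) = 462 + 2772 = 3234.

3234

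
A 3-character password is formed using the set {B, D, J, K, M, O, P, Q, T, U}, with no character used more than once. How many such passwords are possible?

This is a permutation of 3 out of 10: P(10,3) = 10!/7!.
That product is 10 × 9 × 8 = 720.

720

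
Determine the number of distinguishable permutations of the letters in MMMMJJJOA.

2520

MMMMJJJOA has 9 letters with J appearing 3 times and M appearing 4 times.
The number of distinct arrangements is 9!/(4!·3!) = 362880/144 = 2520.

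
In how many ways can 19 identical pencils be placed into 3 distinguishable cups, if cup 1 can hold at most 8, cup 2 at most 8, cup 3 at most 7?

15

By stars and bars, unrestricted non-negative solutions to x_1+…+x_3 = 19 number C(19+2,2) = 210.
Subtract solutions that violate a single cap (substitute x_i' = x_i − (cap_i+1)): x_1 ≥ 9 gives C(12,2) = 66; x_2 ≥ 9 gives C(12,2) = 66; x_3 ≥ 8 gives C(13,2) = 78. Together 210.
Add back pairs where two caps are both exceeded: 3 + 6 + 6 = 15.
By inclusion–exclusion the count is 210 − 210 + 15 = 15.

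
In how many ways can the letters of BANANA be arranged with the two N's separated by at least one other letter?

40

There are 6!/(3!·2!) = 60 arrangements of BANANA in total.
If the two N's are adjacent, glue them into one block, leaving 5 items to arrange: (5)!/(3!) = 20 ways.
Subtracting, 60 − 20 = 40 arrangements keep the N's apart.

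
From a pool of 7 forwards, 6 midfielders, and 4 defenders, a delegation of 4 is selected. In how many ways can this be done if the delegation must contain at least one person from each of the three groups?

1176

Total 4-person selections from all 17: C(17,4) = 2380.
Selections missing a whole group: no forwards → C(10,4) = 210; no midfielders → C(11,4) = 330; no defenders → C(13,4) = 715.
Add back selections omitting two groups (i.e. drawn from a single group): C(7,4) + C(6,4) + C(4,4) = 51.
By inclusion–exclusion: 2380 − 1255 + 51 = 1176.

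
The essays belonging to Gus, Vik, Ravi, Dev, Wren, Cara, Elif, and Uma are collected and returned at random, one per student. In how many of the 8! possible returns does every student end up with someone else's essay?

This is the derangement count D_8: permutations of 8 items with no fixed point.
By inclusion–exclusion this is Σ_{j=0}^{8} (−1)^j C(8,j)·(8−j)!.
Computing: 40320 − 40320 + 20160 − 6720 + 1680 − 336 + 56 − 8 + 1 = 14833.

14833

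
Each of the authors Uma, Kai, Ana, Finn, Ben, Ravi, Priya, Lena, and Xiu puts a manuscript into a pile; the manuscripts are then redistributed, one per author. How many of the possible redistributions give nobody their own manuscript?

Count assignments avoiding every fixed point. For any j of the 9 authors fixed to their own manuscript, the other 9−j can be arranged in (9−j)! ways.
By inclusion–exclusion this is Σ_{j=0}^{9} (−1)^j C(9,j)·(9−j)!.
Computing: 362880 − 362880 + 181440 − 60480 + 15120 − 3024 + 504 − 72 + 9 − 1 = 133496.

133496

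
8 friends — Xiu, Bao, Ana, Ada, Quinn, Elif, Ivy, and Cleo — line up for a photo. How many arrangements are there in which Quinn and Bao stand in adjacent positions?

10080

Place the 6 others and the Quinn-Bao pair as 7 objects in a line; the pair has 2 internal arrangements.
So the count is 2·(7)! = 10080.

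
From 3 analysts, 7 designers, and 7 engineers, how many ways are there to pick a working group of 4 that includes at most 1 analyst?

2093

Split by how many analysts are chosen (0 through 1).
Sum: C(3,0)·C(14,4) + C(3,1)·C(14,3) = 1001 + 1092 = 2093.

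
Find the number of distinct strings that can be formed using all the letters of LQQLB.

30

Letter multiplicities in LQQLB: B×1, L×2, Q×2.
The number of distinct arrangements is 5!/(2!·2!) = 120/4 = 30.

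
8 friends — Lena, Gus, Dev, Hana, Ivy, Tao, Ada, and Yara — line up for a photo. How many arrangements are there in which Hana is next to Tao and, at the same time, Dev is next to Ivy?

Treat {Hana,Tao} as one block (2 orders) and {Dev,Ivy} as another (2 orders).
That leaves 6 units to arrange: 2 × 2 × 6! = 4 × 720 = 2880.

2880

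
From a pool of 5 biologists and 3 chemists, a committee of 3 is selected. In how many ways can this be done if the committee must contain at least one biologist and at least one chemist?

45

Unrestricted: C(8,3) = 56 ways to pick any 3 of the 8.
Selections missing a whole group: no biologists → C(3,3) = 1; no chemists → C(5,3) = 10.
Both groups omitted at once is impossible, so 56 − 11 = 45.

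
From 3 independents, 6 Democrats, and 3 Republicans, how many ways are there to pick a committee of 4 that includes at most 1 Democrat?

135

Split by how many Democrats are chosen (0 through 1).
Sum: C(6,0)·C(6,4) + C(6,1)·C(6,3) = 15 + 120 = 135.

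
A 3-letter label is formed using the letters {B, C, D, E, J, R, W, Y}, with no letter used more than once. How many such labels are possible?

Choose and order 3 of the 8 symbols: the first letter has 8 options, the next 7, then 6.
8 × 7 × 6 = 336.

336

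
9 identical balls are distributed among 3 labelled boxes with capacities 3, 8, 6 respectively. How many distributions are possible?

27

Ignoring the caps, the number of non-negative solutions to x_1+…+x_3 = 9 is C(11,2) = 55.
Subtract solutions that violate a single cap (substitute x_i' = x_i − (cap_i+1)): x_1 ≥ 4 gives C(7,2) = 21; x_2 ≥ 9 gives C(2,2) = 1; x_3 ≥ 7 gives C(4,2) = 6. Together 28.
No two caps can be exceeded simultaneously, so the pair terms are all 0.
By inclusion–exclusion the count is 55 − 28 + 0 = 27.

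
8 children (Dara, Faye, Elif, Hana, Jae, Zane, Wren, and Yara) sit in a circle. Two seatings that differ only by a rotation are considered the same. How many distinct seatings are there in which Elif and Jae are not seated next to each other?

3600

Without the restriction there are (7)! = 5040 seatings.
Those with Elif next to Jae: fuse the pair into one unit and seat 7 units around a circle — 2·(6)! = 1440.
Subtracting, 5040 − 1440 = 3600.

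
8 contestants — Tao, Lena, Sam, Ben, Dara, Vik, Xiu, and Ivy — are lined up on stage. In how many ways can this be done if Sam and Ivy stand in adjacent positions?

10080

Glue Sam and Ivy into one block (2 internal orders), leaving 7 units to arrange in a row.
So the count is 2·(7)! = 10080.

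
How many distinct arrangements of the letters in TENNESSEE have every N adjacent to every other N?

Treat the 2 copies of N as a single block. The multiset to arrange is then {NN, E, E, E, E, S, S, T}, 8 items in all.
That gives (8)!/(4!·2!) = 840 arrangements.

840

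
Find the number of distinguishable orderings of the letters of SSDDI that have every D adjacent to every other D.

Treat the 2 copies of D as a single block. The multiset to arrange is then {DD, I, S, S}, 4 items in all.
That gives (4)!/(2!) = 12 arrangements.

12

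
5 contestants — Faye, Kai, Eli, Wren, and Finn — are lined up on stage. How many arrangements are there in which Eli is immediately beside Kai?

Treat {Eli, Kai} as a single unit. There are 4 units to order, and the pair itself can be ordered 2 ways.
So the count is 2·(4)! = 48.

48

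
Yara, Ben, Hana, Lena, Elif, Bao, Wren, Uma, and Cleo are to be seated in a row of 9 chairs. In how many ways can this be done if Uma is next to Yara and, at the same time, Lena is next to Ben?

Treat {Uma,Yara} as one block (2 orders) and {Lena,Ben} as another (2 orders).
That leaves 7 units to arrange: 2 × 2 × 7! = 4 × 5040 = 20160.

20160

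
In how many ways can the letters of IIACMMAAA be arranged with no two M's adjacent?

There are 9!/(4!·2!·2!) = 3780 arrangements of IIACMMAAA in total.
If the two M's are adjacent, glue them into one block, leaving 8 items to arrange: (8)!/(4!·2!) = 840 ways.
Subtracting, 3780 − 840 = 2940 arrangements keep the M's apart.

2940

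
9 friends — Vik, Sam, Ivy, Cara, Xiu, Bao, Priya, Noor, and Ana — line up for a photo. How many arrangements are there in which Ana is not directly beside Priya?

There are 9! = 362880 arrangements in all. If Ana and Priya are adjacent, merging them into one block gives 2·(8)! = 80640 arrangements.
So 362880 − 80640 = 282240 arrangements keep them apart.

282240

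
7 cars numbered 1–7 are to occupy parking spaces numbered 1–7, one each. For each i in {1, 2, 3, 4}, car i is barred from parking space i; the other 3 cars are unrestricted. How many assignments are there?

Let Aᵢ (for 1 ≤ i ≤ 4) be the placements that put car i in its forbidden parking space. Any j of these fix j positions, leaving (7−j)! ways to fill the rest, and there are C(4,j) ways to pick which j.
By inclusion–exclusion, the number of valid placements is Σ_{j=0}^{4} (−1)^j C(4,j)·(7−j)!.
Computing: 5040 − 2880 + 720 − 96 + 6 = 2790.

2790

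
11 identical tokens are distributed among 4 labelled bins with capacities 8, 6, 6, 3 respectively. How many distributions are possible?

166

By stars and bars, unrestricted non-negative solutions to x_1+…+x_4 = 11 number C(11+3,3) = 364.
Subtract solutions that violate a single cap (substitute x_i' = x_i − (cap_i+1)): x_1 ≥ 9 gives C(5,3) = 10; x_2 ≥ 7 gives C(7,3) = 35; x_3 ≥ 7 gives C(7,3) = 35; x_4 ≥ 4 gives C(10,3) = 120. Together 200.
Add back pairs where two caps are both exceeded: 0 + 0 + 0 + 0 + 1 + 1 = 2.
By inclusion–exclusion the count is 364 − 200 + 2 = 166.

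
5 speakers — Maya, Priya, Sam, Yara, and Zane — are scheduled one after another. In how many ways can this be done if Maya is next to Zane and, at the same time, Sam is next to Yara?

24

Treat {Maya,Zane} as one block (2 orders) and {Sam,Yara} as another (2 orders).
That leaves 3 units to arrange: 2 × 2 × 3! = 4 × 6 = 24.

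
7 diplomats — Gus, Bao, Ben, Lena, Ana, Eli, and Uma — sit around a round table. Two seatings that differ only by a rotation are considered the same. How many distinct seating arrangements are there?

Around a circle, 7 distinct people have 7!/7 = (6)! = 720 rotationally distinct seatings.

720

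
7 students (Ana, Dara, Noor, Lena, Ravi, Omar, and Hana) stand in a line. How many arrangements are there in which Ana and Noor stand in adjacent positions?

Glue Ana and Noor into one block (2 internal orders), leaving 6 units to arrange in a row.
That gives 2 × 6! = 2 × 720 = 1440.

1440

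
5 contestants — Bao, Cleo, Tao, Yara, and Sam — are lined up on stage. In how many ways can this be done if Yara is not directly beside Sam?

72

Of the 5! = 120 arrangements, those with Yara and Sam adjacent number 2 × 4! = 48 (treat the pair as a block with 2 internal orders).
Complementary counting: 120 − 48 = 72.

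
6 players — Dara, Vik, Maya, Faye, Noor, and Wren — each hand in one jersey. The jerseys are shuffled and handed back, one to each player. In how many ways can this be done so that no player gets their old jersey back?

265

Count assignments avoiding every fixed point. For any j of the 6 players fixed to their old jersey, the other 6−j can be arranged in (6−j)! ways.
By inclusion–exclusion this is Σ_{j=0}^{6} (−1)^j C(6,j)·(6−j)!.
Computing: 720 − 720 + 360 − 120 + 30 − 6 + 1 = 265.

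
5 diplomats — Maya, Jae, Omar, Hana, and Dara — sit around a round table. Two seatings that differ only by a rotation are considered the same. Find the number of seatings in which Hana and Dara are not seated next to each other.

12

Without the restriction there are (4)! = 24 seatings.
Seatings with Hana beside Dara: treat them as a block with 2 internal orders, giving 2 × (3)! = 12.
Subtracting, 24 − 12 = 12.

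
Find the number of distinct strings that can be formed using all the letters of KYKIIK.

60

Letter multiplicities in KYKIIK: I×2, K×3, Y×1.
So there are 6! / (3!·2!) = 60 distinguishable arrangements.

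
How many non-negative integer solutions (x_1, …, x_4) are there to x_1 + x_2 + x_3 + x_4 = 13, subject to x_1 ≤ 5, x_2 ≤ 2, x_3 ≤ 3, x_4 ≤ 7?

Ignoring the caps, the number of non-negative solutions to x_1+…+x_4 = 13 is C(16,3) = 560.
Subtract solutions that violate a single cap (substitute x_i' = x_i − (cap_i+1)): x_1 ≥ 6 gives C(10,3) = 120; x_2 ≥ 3 gives C(13,3) = 286; x_3 ≥ 4 gives C(12,3) = 220; x_4 ≥ 8 gives C(8,3) = 56. Together 682.
Add back pairs where two caps are both exceeded: 35 + 20 + 0 + 84 + 10 + 4 = 153.
Subtract triples: 1 + 0 + 0 + 0 = 1.
By inclusion–exclusion the count is 560 − 682 + 153 − 1 = 30.

30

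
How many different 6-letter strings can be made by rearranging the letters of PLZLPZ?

90

Letter multiplicities in PLZLPZ: L×2, P×2, Z×2.
The number of distinct arrangements is 6!/(2!·2!·2!) = 720/8 = 90.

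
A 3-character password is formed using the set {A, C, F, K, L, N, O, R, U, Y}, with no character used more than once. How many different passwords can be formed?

With no repetition, fill the 3 characters in order: 10 choices, then 9, down to 8.
10 × 9 × 8 = 720.

720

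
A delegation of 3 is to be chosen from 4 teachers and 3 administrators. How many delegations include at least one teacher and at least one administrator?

30

With no constraint there are C(7,3) = 35 possible selections.
Subtract selections that omit an entire group: no teachers → C(3,3) = 1; no administrators → C(4,3) = 4.
Both groups omitted at once is impossible, so 35 − 5 = 30.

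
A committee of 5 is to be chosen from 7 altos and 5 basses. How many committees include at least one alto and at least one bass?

With no constraint there are C(12,5) = 792 possible selections.
Selections missing a whole group: no altos → C(5,5) = 1; no basses → C(7,5) = 21.
Both groups omitted at once is impossible, so 792 − 22 = 770.

770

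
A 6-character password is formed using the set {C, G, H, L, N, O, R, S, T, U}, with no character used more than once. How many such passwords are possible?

151200

With no repetition, fill the 6 characters in order: 10 choices, then 9, down to 5.
That product is 10 × 9 × 8 × 7 × 6 × 5 = 151200.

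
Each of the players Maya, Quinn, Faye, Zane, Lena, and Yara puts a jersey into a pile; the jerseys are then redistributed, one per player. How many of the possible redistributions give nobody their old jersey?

Count assignments avoiding every fixed point. For any j of the 6 players fixed to their old jersey, the other 6−j can be arranged in (6−j)! ways.
By inclusion–exclusion this is Σ_{j=0}^{6} (−1)^j C(6,j)·(6−j)!.
Computing: 720 − 720 + 360 − 120 + 30 − 6 + 1 = 265.

265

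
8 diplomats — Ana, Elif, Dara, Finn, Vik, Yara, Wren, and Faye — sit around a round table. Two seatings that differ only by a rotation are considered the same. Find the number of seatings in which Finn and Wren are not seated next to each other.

3600

Without the restriction there are (7)! = 5040 seatings.
Seatings with Finn beside Wren: treat them as a block with 2 internal orders, giving 2 × (6)! = 1440.
Subtracting, 5040 − 1440 = 3600.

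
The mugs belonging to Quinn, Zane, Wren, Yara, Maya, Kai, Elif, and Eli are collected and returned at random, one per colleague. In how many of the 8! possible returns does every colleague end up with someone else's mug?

Count assignments avoiding every fixed point. For any j of the 8 colleagues fixed to their own mug, the other 8−j can be arranged in (8−j)! ways.
By inclusion–exclusion this is Σ_{j=0}^{8} (−1)^j C(8,j)·(8−j)!.
Computing: 40320 − 40320 + 20160 − 6720 + 1680 − 336 + 56 − 8 + 1 = 14833.

14833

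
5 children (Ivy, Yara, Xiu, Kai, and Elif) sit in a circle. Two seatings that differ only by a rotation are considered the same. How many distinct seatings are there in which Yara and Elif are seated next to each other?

Treat {Yara, Elif} as one unit (2 internal orders) and seat the resulting 4 units around the table: (3)! circular arrangements.
So 2 × (3)! = 2 × 6 = 12.

12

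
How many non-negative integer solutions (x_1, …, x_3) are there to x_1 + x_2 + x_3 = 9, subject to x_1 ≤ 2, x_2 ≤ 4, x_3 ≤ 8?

Without the upper bounds there are C(11,2) = 55 ways to split 9 among 3 variables.
Subtract solutions that violate a single cap (substitute x_i' = x_i − (cap_i+1)): x_1 ≥ 3 gives C(8,2) = 28; x_2 ≥ 5 gives C(6,2) = 15; x_3 ≥ 9 gives C(2,2) = 1. Together 44.
Add back pairs where two caps are both exceeded: 3 + 0 + 0 = 3.
By inclusion–exclusion the count is 55 − 44 + 3 = 14.

14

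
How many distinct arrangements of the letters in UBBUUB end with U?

10

With the last slot taken by U, it remains to arrange the other 5 letters (BBUUB).
Those 5 letters have B appearing 3 times and U appearing twice, giving (5)!/(3!·2!) = 10.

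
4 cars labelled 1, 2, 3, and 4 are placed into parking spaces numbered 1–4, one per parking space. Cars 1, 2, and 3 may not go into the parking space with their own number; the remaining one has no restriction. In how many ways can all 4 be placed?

Let Aᵢ (for i ∈ {1, 2, 3}) be the placements that put car i in its forbidden parking space. Any j of these fix j positions, leaving (4−j)! ways to fill the rest, and there are C(3,j) ways to pick which j.
By inclusion–exclusion, the number of valid placements is Σ_{j=0}^{3} (−1)^j C(3,j)·(4−j)!.
Computing: 24 − 18 + 6 − 1 = 11.

11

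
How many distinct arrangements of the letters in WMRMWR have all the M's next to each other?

30

Treat the 2 copies of M as a single block. The multiset to arrange is then {MM, R, R, W, W}, 5 items in all.
That gives (5)!/(2!·2!) = 30 arrangements.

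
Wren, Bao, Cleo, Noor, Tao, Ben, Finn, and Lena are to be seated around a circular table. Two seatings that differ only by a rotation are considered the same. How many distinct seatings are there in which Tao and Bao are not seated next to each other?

All circular seatings of 8 people number (7)! = 5040.
Those with Tao next to Bao: fuse the pair into one unit and seat 7 units around a circle — 2·(6)! = 1440.
Subtracting, 5040 − 1440 = 3600.

3600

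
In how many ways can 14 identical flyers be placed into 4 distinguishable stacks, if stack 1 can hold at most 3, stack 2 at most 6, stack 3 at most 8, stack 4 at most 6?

143

By stars and bars, unrestricted non-negative solutions to x_1+…+x_4 = 14 number C(14+3,3) = 680.
Subtract solutions that violate a single cap (substitute x_i' = x_i − (cap_i+1)): x_1 ≥ 4 gives C(13,3) = 286; x_2 ≥ 7 gives C(10,3) = 120; x_3 ≥ 9 gives C(8,3) = 56; x_4 ≥ 7 gives C(10,3) = 120. Together 582.
Add back pairs where two caps are both exceeded: 20 + 4 + 20 + 0 + 1 + 0 = 45.
By inclusion–exclusion the count is 680 − 582 + 45 = 143.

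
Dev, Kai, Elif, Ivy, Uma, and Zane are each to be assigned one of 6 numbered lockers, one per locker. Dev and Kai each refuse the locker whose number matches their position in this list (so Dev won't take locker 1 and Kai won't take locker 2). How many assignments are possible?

Let Aᵢ (for i ∈ {1, 2}) be the placements that put person i in their forbidden locker. Any j of these fix j positions, leaving (6−j)! ways to fill the rest, and there are C(2,j) ways to pick which j.
By inclusion–exclusion, the number of valid placements is Σ_{j=0}^{2} (−1)^j C(2,j)·(6−j)!.
Computing: 720 − 240 + 24 = 504.

504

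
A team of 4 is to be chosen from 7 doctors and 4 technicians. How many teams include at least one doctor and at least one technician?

294

Total 4-person selections from all 11: C(11,4) = 330.
Subtract selections that omit an entire group: no doctors → C(4,4) = 1; no technicians → C(7,4) = 35.
Both groups omitted at once is impossible, so 330 − 36 = 294.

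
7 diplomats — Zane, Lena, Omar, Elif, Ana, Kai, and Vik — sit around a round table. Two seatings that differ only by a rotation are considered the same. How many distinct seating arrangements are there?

Seat Zane anywhere (absorbing the rotational symmetry), then permute the other 6: (6)! = 720.

720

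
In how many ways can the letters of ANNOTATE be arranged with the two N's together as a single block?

1260

Treat the 2 copies of N as a single block. The multiset to arrange is then {NN, A, A, E, O, T, T}, 7 items in all.
That gives (7)!/(2!·2!) = 1260 arrangements.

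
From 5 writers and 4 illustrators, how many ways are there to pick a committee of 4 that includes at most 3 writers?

Split by how many writers are chosen (0 through 3).
Sum: C(5,0)·C(4,4) + C(5,1)·C(4,3) + C(5,2)·C(4,2) + C(5,3)·C(4,1) = 1 + 20 + 60 + 40 = 121.

121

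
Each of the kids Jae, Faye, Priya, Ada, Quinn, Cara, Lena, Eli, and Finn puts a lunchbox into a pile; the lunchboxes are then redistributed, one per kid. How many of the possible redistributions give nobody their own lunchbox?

This is the derangement count D_9: permutations of 9 items with no fixed point.
By inclusion–exclusion this is Σ_{j=0}^{9} (−1)^j C(9,j)·(9−j)!.
Computing: 362880 − 362880 + 181440 − 60480 + 15120 − 3024 + 504 − 72 + 9 − 1 = 133496.

133496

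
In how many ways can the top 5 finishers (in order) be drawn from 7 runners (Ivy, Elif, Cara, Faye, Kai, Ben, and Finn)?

There are 7 choices for 1st place, 6 for 2nd, and so on down to 3 for position 5.
That gives 7 × 6 × 5 × 4 × 3 = 2520.

2520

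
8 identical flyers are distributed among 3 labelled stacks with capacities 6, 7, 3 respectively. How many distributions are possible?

26

Ignoring the caps, the number of non-negative solutions to x_1+…+x_3 = 8 is C(10,2) = 45.
Subtract solutions that violate a single cap (substitute x_i' = x_i − (cap_i+1)): x_1 ≥ 7 gives C(3,2) = 3; x_2 ≥ 8 gives C(2,2) = 1; x_3 ≥ 4 gives C(6,2) = 15. Together 19.
No two caps can be exceeded simultaneously, so the pair terms are all 0.
By inclusion–exclusion the count is 45 − 19 + 0 = 26.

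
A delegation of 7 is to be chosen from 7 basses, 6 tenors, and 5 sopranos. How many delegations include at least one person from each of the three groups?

Unrestricted: C(18,7) = 31824 ways to pick any 7 of the 18.
Selections missing a whole group: no basses → C(11,7) = 330; no tenors → C(12,7) = 792; no sopranos → C(13,7) = 1716.
Add back selections omitting two groups (i.e. drawn from a single group): C(7,7) + C(6,7) + C(5,7) = 1.
By inclusion–exclusion: 31824 − 2838 + 1 = 28987.

28987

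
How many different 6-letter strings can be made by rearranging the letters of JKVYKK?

120

The 6 letters of JKVYKK have repeats: K appearing 3 times.
The number of distinct arrangements is 6!/(3!) = 720/6 = 120.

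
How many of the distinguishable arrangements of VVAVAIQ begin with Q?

60

Fix Q in the first position and arrange the remaining 6 letters.
Those 6 letters have A appearing twice and V appearing 3 times, giving (6)!/(3!·2!) = 60.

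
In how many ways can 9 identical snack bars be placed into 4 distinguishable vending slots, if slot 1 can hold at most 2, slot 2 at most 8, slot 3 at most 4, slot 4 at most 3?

Without the upper bounds there are C(12,3) = 220 ways to split 9 among 4 vending slots.
Subtract solutions that violate a single cap (substitute x_i' = x_i − (cap_i+1)): x_1 ≥ 3 gives C(9,3) = 84; x_2 ≥ 9 gives C(3,3) = 1; x_3 ≥ 5 gives C(7,3) = 35; x_4 ≥ 4 gives C(8,3) = 56. Together 176.
Add back pairs where two caps are both exceeded: 0 + 4 + 10 + 0 + 0 + 1 = 15.
By inclusion–exclusion the count is 220 − 176 + 15 = 59.

59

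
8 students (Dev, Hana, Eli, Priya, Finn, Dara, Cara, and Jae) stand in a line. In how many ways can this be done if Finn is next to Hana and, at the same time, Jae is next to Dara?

2880

Treat {Finn,Hana} as one block (2 orders) and {Jae,Dara} as another (2 orders).
That leaves 6 units to arrange: 2 × 2 × 6! = 4 × 720 = 2880.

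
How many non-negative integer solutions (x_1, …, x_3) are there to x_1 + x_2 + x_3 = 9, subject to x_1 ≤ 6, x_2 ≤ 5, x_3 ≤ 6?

33

By stars and bars, unrestricted non-negative solutions to x_1+…+x_3 = 9 number C(9+2,2) = 55.
Subtract solutions that violate a single cap (substitute x_i' = x_i − (cap_i+1)): x_1 ≥ 7 gives C(4,2) = 6; x_2 ≥ 6 gives C(5,2) = 10; x_3 ≥ 7 gives C(4,2) = 6. Together 22.
No two caps can be exceeded simultaneously, so the pair terms are all 0.
By inclusion–exclusion the count is 55 − 22 + 0 = 33.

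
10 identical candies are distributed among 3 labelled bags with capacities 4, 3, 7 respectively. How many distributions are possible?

By stars and bars, unrestricted non-negative solutions to x_1+…+x_3 = 10 number C(10+2,2) = 66.
Subtract solutions that violate a single cap (substitute x_i' = x_i − (cap_i+1)): x_1 ≥ 5 gives C(7,2) = 21; x_2 ≥ 4 gives C(8,2) = 28; x_3 ≥ 8 gives C(4,2) = 6. Together 55.
Add back pairs where two caps are both exceeded: 3 + 0 + 0 = 3.
By inclusion–exclusion the count is 66 − 55 + 3 = 14.

14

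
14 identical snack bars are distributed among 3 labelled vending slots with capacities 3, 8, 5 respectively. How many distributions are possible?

Without the upper bounds there are C(16,2) = 120 ways to split 14 among 3 vending slots.
Subtract solutions that violate a single cap (substitute x_i' = x_i − (cap_i+1)): x_1 ≥ 4 gives C(12,2) = 66; x_2 ≥ 9 gives C(7,2) = 21; x_3 ≥ 6 gives C(10,2) = 45. Together 132.
Add back pairs where two caps are both exceeded: 3 + 15 + 0 = 18.
By inclusion–exclusion the count is 120 − 132 + 18 = 6.

6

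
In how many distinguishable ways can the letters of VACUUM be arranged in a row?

VACUUM has 6 letters with U appearing twice.
Dividing 6! = 720 by 2! = 2 for the repeated letters gives 360.

360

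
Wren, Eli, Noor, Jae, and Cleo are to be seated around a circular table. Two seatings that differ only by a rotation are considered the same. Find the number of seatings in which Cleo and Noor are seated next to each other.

Treat {Cleo, Noor} as one unit (2 internal orders) and seat the resulting 4 units around the table: (3)! circular arrangements.
So 2 × (3)! = 2 × 6 = 12.

12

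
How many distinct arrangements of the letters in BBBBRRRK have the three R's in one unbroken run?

Treat the 3 copies of R as a single block. The multiset to arrange is then {RRR, B, B, B, B, K}, 6 items in all.
That gives (6)!/(4!) = 30 arrangements.

30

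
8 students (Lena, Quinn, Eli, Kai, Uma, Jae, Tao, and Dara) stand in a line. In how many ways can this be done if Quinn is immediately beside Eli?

10080

Place the 6 others and the Quinn-Eli pair as 7 objects in a line; the pair has 2 internal arrangements.
So the count is 2·(7)! = 10080.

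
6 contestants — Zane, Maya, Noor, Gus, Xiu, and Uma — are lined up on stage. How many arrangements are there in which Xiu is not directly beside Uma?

480

There are 6! = 720 arrangements in all. If Xiu and Uma are adjacent, merging them into one block gives 2·(5)! = 240 arrangements.
Complementary counting: 720 − 240 = 480.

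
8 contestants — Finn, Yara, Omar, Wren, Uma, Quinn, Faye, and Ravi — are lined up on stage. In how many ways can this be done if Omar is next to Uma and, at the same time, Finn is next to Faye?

Treat {Omar,Uma} as one block (2 orders) and {Finn,Faye} as another (2 orders).
That leaves 6 units to arrange: 2 × 2 × 6! = 4 × 720 = 2880.

2880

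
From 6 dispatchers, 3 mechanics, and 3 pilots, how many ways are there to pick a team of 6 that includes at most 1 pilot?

462

Split by how many pilots are chosen (0 through 1).
Sum: C(3,0)·C(9,6) + C(3,1)·C(9,5) = 84 + 378 = 462.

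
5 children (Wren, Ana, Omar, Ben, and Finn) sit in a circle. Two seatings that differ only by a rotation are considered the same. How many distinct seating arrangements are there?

Fix one person's seat to break rotational symmetry; the remaining 4 people can be arranged in (4)! = 24 ways.

24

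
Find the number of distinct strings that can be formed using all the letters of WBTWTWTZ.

1120

Letter multiplicities in WBTWTWTZ: B×1, T×3, W×3, Z×1.
Dividing 8! = 40320 by 3!·3! = 36 for the repeated letters gives 1120.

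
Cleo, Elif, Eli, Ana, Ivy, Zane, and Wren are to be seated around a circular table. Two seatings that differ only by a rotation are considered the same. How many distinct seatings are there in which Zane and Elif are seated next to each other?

240

Glue Zane and Elif into a block (2 internal orders). Seating 6 units around a circle gives (5)! arrangements.
So 2 × (5)! = 2 × 120 = 240.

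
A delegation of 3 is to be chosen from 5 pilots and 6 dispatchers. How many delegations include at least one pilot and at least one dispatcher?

With no constraint there are C(11,3) = 165 possible selections.
Selections missing a whole group: no pilots → C(6,3) = 20; no dispatchers → C(5,3) = 10.
Both groups omitted at once is impossible, so 165 − 30 = 135.

135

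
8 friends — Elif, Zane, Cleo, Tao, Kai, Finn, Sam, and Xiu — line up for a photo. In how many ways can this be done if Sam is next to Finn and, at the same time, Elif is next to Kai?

2880

Treat {Sam,Finn} as one block (2 orders) and {Elif,Kai} as another (2 orders).
That leaves 6 units to arrange: 2 × 2 × 6! = 4 × 720 = 2880.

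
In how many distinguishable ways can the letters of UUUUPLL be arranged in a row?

Letter multiplicities in UUUUPLL: L×2, P×1, U×4.
The number of distinct arrangements is 7!/(4!·2!) = 5040/48 = 105.

105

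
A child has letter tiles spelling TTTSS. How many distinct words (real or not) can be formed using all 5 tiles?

The 5 letters of TTTSS have repeats: S appearing twice and T appearing 3 times.
So there are 5! / (3!·2!) = 10 distinguishable arrangements.

10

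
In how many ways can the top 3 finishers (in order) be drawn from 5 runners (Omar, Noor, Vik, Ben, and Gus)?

There are 5 choices for 1st place, 4 for 2nd, and 3 for 3rd.
That gives 5 × 4 × 3 = 60.

60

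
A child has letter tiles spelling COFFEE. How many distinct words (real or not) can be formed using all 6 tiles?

180

The 6 letters of COFFEE have repeats: E appearing twice and F appearing twice.
So there are 6! / (2!·2!) = 180 distinguishable arrangements.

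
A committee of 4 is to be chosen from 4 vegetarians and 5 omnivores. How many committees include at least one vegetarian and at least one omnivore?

With no constraint there are C(9,4) = 126 possible selections.
Selections missing a whole group: no vegetarians → C(5,4) = 5; no omnivores → C(4,4) = 1.
Both groups omitted at once is impossible, so 126 − 6 = 120.

120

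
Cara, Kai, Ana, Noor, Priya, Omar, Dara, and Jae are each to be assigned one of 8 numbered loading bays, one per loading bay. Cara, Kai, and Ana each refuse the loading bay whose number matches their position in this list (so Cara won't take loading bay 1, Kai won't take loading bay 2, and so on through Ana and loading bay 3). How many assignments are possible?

27240

Let Aᵢ (for i ∈ {1, 2, 3}) be the placements that put person i in their forbidden loading bay. Any j of these fix j positions, leaving (8−j)! ways to fill the rest, and there are C(3,j) ways to pick which j.
By inclusion–exclusion, the number of valid placements is Σ_{j=0}^{3} (−1)^j C(3,j)·(8−j)!.
Computing: 40320 − 15120 + 2160 − 120 = 27240.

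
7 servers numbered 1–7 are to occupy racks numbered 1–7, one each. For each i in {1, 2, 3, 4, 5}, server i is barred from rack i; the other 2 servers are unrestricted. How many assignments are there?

Let Aᵢ (for 1 ≤ i ≤ 5) be the placements that put server i in its forbidden rack. Any j of these fix j positions, leaving (7−j)! ways to fill the rest, and there are C(5,j) ways to pick which j.
By inclusion–exclusion, the number of valid placements is Σ_{j=0}^{5} (−1)^j C(5,j)·(7−j)!.
Computing: 5040 − 3600 + 1200 − 240 + 30 − 2 = 2428.

2428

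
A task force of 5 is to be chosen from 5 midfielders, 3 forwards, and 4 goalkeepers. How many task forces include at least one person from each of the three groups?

With no constraint there are C(12,5) = 792 possible selections.
Subtract selections that omit an entire group: no midfielders → C(7,5) = 21; no forwards → C(9,5) = 126; no goalkeepers → C(8,5) = 56.
Add back selections omitting two groups (i.e. drawn from a single group): C(5,5) + C(3,5) + C(4,5) = 1.
By inclusion–exclusion: 792 − 203 + 1 = 590.

590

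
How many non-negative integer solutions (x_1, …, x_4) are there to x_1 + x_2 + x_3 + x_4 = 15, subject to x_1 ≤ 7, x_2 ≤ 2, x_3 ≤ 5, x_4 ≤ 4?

19

Without the upper bounds there are C(18,3) = 816 ways to split 15 among 4 variables.
Subtract solutions that violate a single cap (substitute x_i' = x_i − (cap_i+1)): x_1 ≥ 8 gives C(10,3) = 120; x_2 ≥ 3 gives C(15,3) = 455; x_3 ≥ 6 gives C(12,3) = 220; x_4 ≥ 5 gives C(13,3) = 286. Together 1081.
Add back pairs where two caps are both exceeded: 35 + 4 + 10 + 84 + 120 + 35 = 288.
Subtract triples: 0 + 0 + 0 + 4 = 4.
By inclusion–exclusion the count is 816 − 1081 + 288 − 4 = 19.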